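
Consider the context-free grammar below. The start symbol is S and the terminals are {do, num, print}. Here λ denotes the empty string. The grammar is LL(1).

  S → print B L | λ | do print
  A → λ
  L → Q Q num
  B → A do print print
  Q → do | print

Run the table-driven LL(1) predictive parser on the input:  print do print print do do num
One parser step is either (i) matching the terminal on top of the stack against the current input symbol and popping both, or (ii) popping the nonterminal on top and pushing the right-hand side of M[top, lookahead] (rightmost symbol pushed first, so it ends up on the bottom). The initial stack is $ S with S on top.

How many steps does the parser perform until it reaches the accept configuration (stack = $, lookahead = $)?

step 1: stack=$ S  input=print do print print do do num $  — expand S → print B L
step 2: stack=$ L B print  input=print do print print do do num $  — match print
step 3: stack=$ L B  input=do print print do do num $  — expand B → A do print print
step 4: stack=$ L print print do A  input=do print print do do num $  — expand A → λ
step 5: stack=$ L print print do  input=do print print do do num $  — match do
step 6: stack=$ L print print  input=print print do do num $  — match print
step 7: stack=$ L print  input=print do do num $  — match print
step 8: stack=$ L  input=do do num $  — expand L → Q Q num
step 9: stack=$ num Q Q  input=do do num $  — expand Q → do
step 10: stack=$ num Q do  input=do do num $  — match do
step 11: stack=$ num Q  input=do num $  — expand Q → do
step 12: stack=$ num do  input=do num $  — match do
step 13: stack=$ num  input=num $  — match num
Accept reached after 13 steps.

13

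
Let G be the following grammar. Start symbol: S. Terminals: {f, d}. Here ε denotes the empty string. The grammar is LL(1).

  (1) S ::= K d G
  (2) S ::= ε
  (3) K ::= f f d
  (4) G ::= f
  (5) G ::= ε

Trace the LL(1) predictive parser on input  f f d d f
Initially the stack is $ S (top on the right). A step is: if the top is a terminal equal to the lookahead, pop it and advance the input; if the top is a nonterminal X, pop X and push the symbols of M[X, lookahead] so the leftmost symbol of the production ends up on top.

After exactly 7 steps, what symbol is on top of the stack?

f

     Stack        Input        Action
  1  $ S          f f d d f $  expand S ::= K d G
  2  $ G d K      f f d d f $  expand K ::= f f d
  3  $ G d d f f  f f d d f $  match f
  4  $ G d d f    f d d f $    match f
  5  $ G d d      d d f $      match d
  6  $ G d        d f $        match d
  7  $ G          f $          expand G ::= f
Stack after step 7: $ f (top = f).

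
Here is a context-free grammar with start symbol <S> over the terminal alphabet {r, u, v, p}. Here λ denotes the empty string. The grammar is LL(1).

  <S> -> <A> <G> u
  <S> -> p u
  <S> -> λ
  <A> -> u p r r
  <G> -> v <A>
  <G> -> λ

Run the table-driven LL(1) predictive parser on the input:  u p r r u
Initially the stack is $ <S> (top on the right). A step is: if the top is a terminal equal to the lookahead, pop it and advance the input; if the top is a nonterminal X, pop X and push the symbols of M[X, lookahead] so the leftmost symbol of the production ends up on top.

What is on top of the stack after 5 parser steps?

     Stack            Input        Action
  1  $ <S>            u p r r u $  expand <S> -> <A> <G> u
  2  $ u <G> <A>      u p r r u $  expand <A> -> u p r r
  3  $ u <G> r r p u  u p r r u $  match u
  4  $ u <G> r r p    p r r u $    match p
  5  $ u <G> r r      r r u $      match r
Stack after step 5: $ u <G> r (top = r).

r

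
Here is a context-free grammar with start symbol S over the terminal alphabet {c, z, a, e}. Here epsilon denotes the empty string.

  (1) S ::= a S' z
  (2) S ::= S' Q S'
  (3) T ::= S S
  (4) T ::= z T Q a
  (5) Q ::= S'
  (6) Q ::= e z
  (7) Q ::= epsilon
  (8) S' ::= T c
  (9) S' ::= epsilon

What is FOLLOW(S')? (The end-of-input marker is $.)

{$, a, c, e, z}

FIRST(S): from S::=a S' z we get {a}; from S::=S' Q S' we get {epsilon, a, c, e, z}. So FIRST(S) = {epsilon, a, c, e, z}.
FIRST(T): from T::=S S we get {epsilon, a, c, e, z}; from T::=z T Q a we get {z}. So FIRST(T) = {epsilon, a, c, e, z}.
FIRST(S'): from S'::=T c we get {a, c, e, z}; from S'::=epsilon we get {epsilon}. So FIRST(S') = {epsilon, a, c, e, z}.
FIRST(Q): from Q::=S' we get {epsilon, a, c, e, z}; from Q::=e z we get {e}; from Q::=epsilon we get {epsilon}. So FIRST(Q) = {epsilon, a, c, e, z}.
FOLLOW(S) includes $ since S is the start symbol.
FOLLOW(T): in T::=z T Q a, T is followed by Q a with FIRST {a, c, e, z}; in S'::=T c, T is followed by c with FIRST {c}. Thus FOLLOW(T) = {a, c, e, z}.
FOLLOW(S): in T::=S S (occurrence 1), S is followed by S with FIRST {epsilon, a, c, e, z}; in T::=S S (occurrence 1), the suffix after S is nullable, so FOLLOW(S) ⊇ FOLLOW(T) = {a, c, e, z}; in T::=S S (occurrence 2), the suffix after S is empty, so FOLLOW(S) ⊇ FOLLOW(T) = {a, c, e, z}. Thus FOLLOW(S) = {$, a, c, e, z}.
FOLLOW(Q): in S::=S' Q S', Q is followed by S' with FIRST {epsilon, a, c, e, z}; in S::=S' Q S', the suffix after Q is nullable, so FOLLOW(Q) ⊇ FOLLOW(S) = {$, a, c, e, z}; in T::=z T Q a, Q is followed by a with FIRST {a}. Thus FOLLOW(Q) = {$, a, c, e, z}.
FOLLOW(S'): in S::=a S' z, S' is followed by z with FIRST {z}; in S::=S' Q S' (occurrence 1), S' is followed by Q S' with FIRST {epsilon, a, c, e, z}; in S::=S' Q S' (occurrence 1), the suffix after S' is nullable, so FOLLOW(S') ⊇ FOLLOW(S) = {$, a, c, e, z}; in S::=S' Q S' (occurrence 2), the suffix after S' is empty, so FOLLOW(S') ⊇ FOLLOW(S) = {$, a, c, e, z}; in Q::=S', the suffix after S' is empty, so FOLLOW(S') ⊇ FOLLOW(Q) = {$, a, c, e, z}. Thus FOLLOW(S') = {$, a, c, e, z}.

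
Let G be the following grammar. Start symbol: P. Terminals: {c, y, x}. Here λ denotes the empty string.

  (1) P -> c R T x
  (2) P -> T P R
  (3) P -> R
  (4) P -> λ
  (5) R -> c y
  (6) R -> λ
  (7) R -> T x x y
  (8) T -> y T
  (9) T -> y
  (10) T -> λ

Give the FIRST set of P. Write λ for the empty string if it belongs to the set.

{λ, c, x, y}

FIRST(T): from T->y T we get {y}; from T->y we get {y}; from T->λ we get {λ}. So FIRST(T) = {λ, y}.
FIRST(R): from R->c y we get {c}; from R->λ we get {λ}; from R->T x x y we get {x, y}. So FIRST(R) = {λ, c, x, y}.
FIRST(P): from P->c R T x we get {c}; from P->T P R we get {λ, c, x, y}; from P->R we get {λ, c, x, y}; from P->λ we get {λ}. So FIRST(P) = {λ, c, x, y}.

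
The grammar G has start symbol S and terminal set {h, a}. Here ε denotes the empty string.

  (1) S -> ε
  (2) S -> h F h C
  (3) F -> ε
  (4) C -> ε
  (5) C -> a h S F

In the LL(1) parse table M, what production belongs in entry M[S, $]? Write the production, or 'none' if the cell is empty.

S -> ε

FIRST(S) = {ε, h}
FIRST(F) = {ε}
FIRST(C) = {ε, a}
FOLLOW(S) includes $ since S is the start symbol.
FOLLOW(S): in C->a h S F, S is followed by F with FIRST {ε}; in C->a h S F, the suffix after S is nullable, so FOLLOW(S) ⊇ FOLLOW(C) = {$}. Thus FOLLOW(S) = {$}.
FOLLOW(C): in S->h F h C, the suffix after C is empty, so FOLLOW(C) ⊇ FOLLOW(S) = {$}. Thus FOLLOW(C) = {$}.
For S -> ε: FIRST(ε) = {ε}, so it goes in M[S, t] for t ∈ {}; since ε ∈ FIRST, also for every t ∈ FOLLOW(S) = {$}.
For S -> h F h C: FIRST(h F h C) = {h}, so it goes in M[S, t] for t ∈ {h}.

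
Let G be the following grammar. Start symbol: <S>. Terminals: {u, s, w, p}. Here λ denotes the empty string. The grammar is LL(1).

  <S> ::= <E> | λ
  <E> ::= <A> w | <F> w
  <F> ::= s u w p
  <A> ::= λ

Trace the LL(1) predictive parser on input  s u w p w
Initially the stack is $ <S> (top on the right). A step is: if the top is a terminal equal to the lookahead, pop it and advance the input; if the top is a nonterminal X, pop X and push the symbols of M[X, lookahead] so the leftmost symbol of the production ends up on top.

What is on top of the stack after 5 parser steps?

w

step 1: stack=$ <S>  input=s u w p w $  — expand <S> ::= <E>
step 2: stack=$ <E>  input=s u w p w $  — expand <E> ::= <F> w
step 3: stack=$ w <F>  input=s u w p w $  — expand <F> ::= s u w p
step 4: stack=$ w p w u s  input=s u w p w $  — match s
step 5: stack=$ w p w u  input=u w p w $  — match u
Stack after step 5: $ w p w (top = w).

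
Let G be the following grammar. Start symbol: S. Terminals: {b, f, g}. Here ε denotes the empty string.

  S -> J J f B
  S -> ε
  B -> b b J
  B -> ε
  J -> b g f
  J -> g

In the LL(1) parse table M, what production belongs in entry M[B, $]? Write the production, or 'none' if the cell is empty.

FIRST(B) = {ε, b}
FIRST(J) = {b, g}
FIRST(S) = {ε, b, g}  (via J J f B)
FOLLOW(S) includes $ since S is the start symbol.
FOLLOW(S): S appears on no right-hand side. Thus FOLLOW(S) = {$}.
FOLLOW(B): in S->J J f B, the suffix after B is empty, so FOLLOW(B) ⊇ FOLLOW(S) = {$}. Thus FOLLOW(B) = {$}.
For B -> b b J: FIRST(b b J) = {b}, so it goes in M[B, t] for t ∈ {b}.
For B -> ε: FIRST(ε) = {ε}, so it goes in M[B, t] for t ∈ {}; since ε ∈ FIRST, also for every t ∈ FOLLOW(B) = {$}.

B -> ε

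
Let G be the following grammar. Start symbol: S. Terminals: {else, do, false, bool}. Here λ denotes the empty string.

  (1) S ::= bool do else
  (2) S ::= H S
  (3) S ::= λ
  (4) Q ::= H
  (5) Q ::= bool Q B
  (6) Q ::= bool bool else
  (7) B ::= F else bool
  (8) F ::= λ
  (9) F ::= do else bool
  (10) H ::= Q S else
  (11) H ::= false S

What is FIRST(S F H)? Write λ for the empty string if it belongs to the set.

FIRST(F): from F::=λ we get {λ}; from F::=do else bool we get {do}. So FIRST(F) = {λ, do}.
FIRST(B): from B::=F else bool we get {do, else}. So FIRST(B) = {do, else}.
FIRST(S): from S::=bool do else we get {bool}; from S::=H S we get {bool, false}; from S::=λ we get {λ}. So FIRST(S) = {λ, bool, false}.
FIRST(Q): from Q::=H we get {bool, false}; from Q::=bool Q B we get {bool}; from Q::=bool bool else we get {bool}. So FIRST(Q) = {bool, false}.
FIRST(H): from H::=Q S else we get {bool, false}; from H::=false S we get {false}. So FIRST(H) = {bool, false}.
FIRST(S F H): take FIRST of each symbol in turn, carrying on past any symbol whose FIRST contains λ; result {bool, do, false}.

{bool, do, false}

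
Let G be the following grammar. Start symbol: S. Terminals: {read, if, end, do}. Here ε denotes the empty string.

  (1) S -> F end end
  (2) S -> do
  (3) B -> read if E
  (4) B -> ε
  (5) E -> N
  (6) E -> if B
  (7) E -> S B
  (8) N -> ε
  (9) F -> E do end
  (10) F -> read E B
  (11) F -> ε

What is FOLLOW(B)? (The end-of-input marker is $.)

FIRST(B) = {ε, read}
FIRST(N) = {ε}
FIRST(S) = {do, end, if, read}  (via F end end)
FIRST(E) = {ε, do, end, if, read}  (via N, S B)
FIRST(F) = {ε, do, end, if, read}  (via E do end)
FOLLOW(S) includes $ since S is the start symbol.
FOLLOW(F): in S->F end end, F is followed by end end with FIRST {end}. Thus FOLLOW(F) = {end}.
FOLLOW(S): in E->S B, S is followed by B with FIRST {ε, read}; in E->S B, the suffix after S is nullable, so FOLLOW(S) ⊇ FOLLOW(E) = {do, end, read}. Thus FOLLOW(S) = {$, do, end, read}.
FOLLOW(B): in E->if B, the suffix after B is empty, so FOLLOW(B) ⊇ FOLLOW(E) = {do, end, read}; in E->S B, the suffix after B is empty, so FOLLOW(B) ⊇ FOLLOW(E) = {do, end, read}; in F->read E B, the suffix after B is empty, so FOLLOW(B) ⊇ FOLLOW(F) = {end}. Thus FOLLOW(B) = {do, end, read}.
FOLLOW(E): in B->read if E, the suffix after E is empty, so FOLLOW(E) ⊇ FOLLOW(B) = {do, end, read}; in F->E do end, E is followed by do end with FIRST {do}; in F->read E B, E is followed by B with FIRST {ε, read}; in F->read E B, the suffix after E is nullable, so FOLLOW(E) ⊇ FOLLOW(F) = {end}. Thus FOLLOW(E) = {do, end, read}.
FOLLOW(N): in E->N, the suffix after N is empty, so FOLLOW(N) ⊇ FOLLOW(E) = {do, end, read}. Thus FOLLOW(N) = {do, end, read}.

{do, end, read}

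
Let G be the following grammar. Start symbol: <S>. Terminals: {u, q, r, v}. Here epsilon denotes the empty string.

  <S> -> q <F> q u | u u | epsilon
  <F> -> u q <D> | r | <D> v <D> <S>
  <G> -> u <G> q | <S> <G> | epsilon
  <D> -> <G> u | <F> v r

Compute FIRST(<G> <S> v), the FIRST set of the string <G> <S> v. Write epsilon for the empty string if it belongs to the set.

FIRST(<S>): from <S>->q <F> q u we get {q}; from <S>->u u we get {u}; from <S>->epsilon we get {epsilon}. So FIRST(<S>) = {epsilon, q, u}.
FIRST(<G>): from <G>->u <G> q we get {u}; from <G>-><S> <G> we get {epsilon, q, u}; from <G>->epsilon we get {epsilon}. So FIRST(<G>) = {epsilon, q, u}.
FIRST(<F>): from <F>->u q <D> we get {u}; from <F>->r we get {r}; from <F>-><D> v <D> <S> we get {q, r, u}. So FIRST(<F>) = {q, r, u}.
FIRST(<D>): from <D>-><G> u we get {q, u}; from <D>-><F> v r we get {q, r, u}. So FIRST(<D>) = {q, r, u}.
FIRST(<G> <S> v): take FIRST of each symbol in turn, carrying on past any symbol whose FIRST contains epsilon; result {q, u, v}.

{q, u, v}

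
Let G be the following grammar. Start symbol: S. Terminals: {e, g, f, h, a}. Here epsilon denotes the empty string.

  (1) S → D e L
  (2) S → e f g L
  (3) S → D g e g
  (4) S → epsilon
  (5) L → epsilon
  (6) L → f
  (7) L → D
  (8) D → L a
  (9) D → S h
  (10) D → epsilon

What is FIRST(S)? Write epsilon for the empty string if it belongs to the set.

{epsilon, a, e, f, g, h}

FIRST(S) = {epsilon, a, e, f, g, h}  (via D e L, D g e g)
FIRST(L) = {epsilon, a, e, f, g, h}  (via D)
FIRST(D) = {epsilon, a, e, f, g, h}  (via L a, S h)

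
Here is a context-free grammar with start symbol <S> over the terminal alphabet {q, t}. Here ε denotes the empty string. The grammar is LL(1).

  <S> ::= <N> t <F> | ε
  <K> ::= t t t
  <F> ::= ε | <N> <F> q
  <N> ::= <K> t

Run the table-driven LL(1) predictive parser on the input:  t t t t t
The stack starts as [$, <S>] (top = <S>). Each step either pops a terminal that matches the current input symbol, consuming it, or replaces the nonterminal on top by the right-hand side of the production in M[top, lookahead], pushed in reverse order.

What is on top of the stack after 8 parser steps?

<F>

     Stack            Input        Action
  1  $ <S>            t t t t t $  expand <S> ::= <N> t <F>
  2  $ <F> t <N>      t t t t t $  expand <N> ::= <K> t
  3  $ <F> t t <K>    t t t t t $  expand <K> ::= t t t
  4  $ <F> t t t t t  t t t t t $  match t
  5  $ <F> t t t t    t t t t $    match t
  6  $ <F> t t t      t t t $      match t
  7  $ <F> t t        t t $        match t
  8  $ <F> t          t $          match t
Stack after step 8: $ <F> (top = <F>).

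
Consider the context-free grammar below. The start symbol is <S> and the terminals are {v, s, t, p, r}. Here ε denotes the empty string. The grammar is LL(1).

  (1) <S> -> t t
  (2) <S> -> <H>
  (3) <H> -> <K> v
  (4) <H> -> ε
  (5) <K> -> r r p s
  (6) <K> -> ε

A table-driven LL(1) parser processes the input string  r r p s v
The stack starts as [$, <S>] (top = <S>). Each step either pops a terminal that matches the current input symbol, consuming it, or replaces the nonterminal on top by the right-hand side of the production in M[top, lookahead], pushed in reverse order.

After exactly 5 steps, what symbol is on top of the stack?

p

     Stack        Input        Action
  1  $ <S>        r r p s v $  expand <S> -> <H>
  2  $ <H>        r r p s v $  expand <H> -> <K> v
  3  $ v <K>      r r p s v $  expand <K> -> r r p s
  4  $ v s p r r  r r p s v $  match r
  5  $ v s p r    r p s v $    match r
Stack after step 5: $ v s p (top = p).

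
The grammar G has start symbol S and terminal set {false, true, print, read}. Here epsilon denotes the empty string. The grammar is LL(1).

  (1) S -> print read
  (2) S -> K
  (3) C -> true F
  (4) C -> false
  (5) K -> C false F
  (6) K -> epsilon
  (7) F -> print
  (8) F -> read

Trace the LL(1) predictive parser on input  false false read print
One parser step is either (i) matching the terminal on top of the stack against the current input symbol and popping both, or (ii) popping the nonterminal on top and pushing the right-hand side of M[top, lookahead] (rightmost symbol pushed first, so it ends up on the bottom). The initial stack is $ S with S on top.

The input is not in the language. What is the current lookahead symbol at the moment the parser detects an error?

step 1: stack=$ S  input=false false read print $  — expand S -> K
step 2: stack=$ K  input=false false read print $  — expand K -> C false F
step 3: stack=$ F false C  input=false false read print $  — expand C -> false
step 4: stack=$ F false false  input=false false read print $  — match false
step 5: stack=$ F false  input=false read print $  — match false
step 6: stack=$ F  input=read print $  — expand F -> read
step 7: stack=$ read  input=read print $  — match read
step 8: stack=$  input=print $  — error: stack empty but input remains

print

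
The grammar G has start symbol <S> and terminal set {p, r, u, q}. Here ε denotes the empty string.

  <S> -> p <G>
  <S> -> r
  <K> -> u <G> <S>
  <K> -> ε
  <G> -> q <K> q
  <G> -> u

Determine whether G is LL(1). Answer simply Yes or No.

Yes

FIRST(<S>) = {p, r}
FIRST(<K>) = {ε, u}
FIRST(<G>) = {q, u}
FOLLOW(<S>) = {$, q}
FOLLOW(<K>) = {q}
FOLLOW(<G>) = {$, p, q, r}
Each cell of M receives at most one production.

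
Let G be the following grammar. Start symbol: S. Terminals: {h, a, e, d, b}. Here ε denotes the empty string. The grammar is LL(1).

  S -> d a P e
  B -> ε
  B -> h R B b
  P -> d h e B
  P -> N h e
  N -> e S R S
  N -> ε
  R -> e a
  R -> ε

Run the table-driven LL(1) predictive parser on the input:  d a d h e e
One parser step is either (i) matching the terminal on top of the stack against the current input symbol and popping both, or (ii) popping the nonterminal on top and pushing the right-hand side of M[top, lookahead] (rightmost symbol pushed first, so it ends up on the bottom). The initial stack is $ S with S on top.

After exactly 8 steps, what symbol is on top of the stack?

e

step 1: stack=$ S  input=d a d h e e $  — expand S -> d a P e
step 2: stack=$ e P a d  input=d a d h e e $  — match d
step 3: stack=$ e P a  input=a d h e e $  — match a
step 4: stack=$ e P  input=d h e e $  — expand P -> d h e B
step 5: stack=$ e B e h d  input=d h e e $  — match d
step 6: stack=$ e B e h  input=h e e $  — match h
step 7: stack=$ e B e  input=e e $  — match e
step 8: stack=$ e B  input=e $  — expand B -> ε
Stack after step 8: $ e (top = e).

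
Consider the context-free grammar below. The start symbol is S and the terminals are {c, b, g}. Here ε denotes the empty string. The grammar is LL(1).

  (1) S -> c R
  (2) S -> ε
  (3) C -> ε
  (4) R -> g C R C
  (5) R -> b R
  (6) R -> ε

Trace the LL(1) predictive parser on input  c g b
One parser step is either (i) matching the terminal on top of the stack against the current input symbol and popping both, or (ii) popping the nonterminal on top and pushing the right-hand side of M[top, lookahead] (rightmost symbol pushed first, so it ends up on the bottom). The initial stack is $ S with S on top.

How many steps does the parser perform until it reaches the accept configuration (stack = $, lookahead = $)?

step 1: stack=$ S  input=c g b $  — expand S -> c R
step 2: stack=$ R c  input=c g b $  — match c
step 3: stack=$ R  input=g b $  — expand R -> g C R C
step 4: stack=$ C R C g  input=g b $  — match g
step 5: stack=$ C R C  input=b $  — expand C -> ε
step 6: stack=$ C R  input=b $  — expand R -> b R
step 7: stack=$ C R b  input=b $  — match b
step 8: stack=$ C R  input=$  — expand R -> ε
step 9: stack=$ C  input=$  — expand C -> ε
Accept reached after 9 steps.

9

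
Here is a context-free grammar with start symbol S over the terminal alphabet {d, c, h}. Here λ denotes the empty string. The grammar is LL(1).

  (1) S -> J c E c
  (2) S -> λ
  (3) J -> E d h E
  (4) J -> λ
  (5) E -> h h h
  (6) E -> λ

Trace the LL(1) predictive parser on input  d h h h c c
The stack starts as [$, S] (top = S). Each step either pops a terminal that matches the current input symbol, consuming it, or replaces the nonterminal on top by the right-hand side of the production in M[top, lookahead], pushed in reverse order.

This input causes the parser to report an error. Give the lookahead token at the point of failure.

c

step 1: stack=$ S  input=d h h h c c $  — expand S -> J c E c
step 2: stack=$ c E c J  input=d h h h c c $  — expand J -> E d h E
step 3: stack=$ c E c E h d E  input=d h h h c c $  — expand E -> λ
step 4: stack=$ c E c E h d  input=d h h h c c $  — match d
step 5: stack=$ c E c E h  input=h h h c c $  — match h
step 6: stack=$ c E c E  input=h h c c $  — expand E -> h h h
step 7: stack=$ c E c h h h  input=h h c c $  — match h
step 8: stack=$ c E c h h  input=h c c $  — match h
step 9: stack=$ c E c h  input=c c $  — error: top is terminal h but lookahead is c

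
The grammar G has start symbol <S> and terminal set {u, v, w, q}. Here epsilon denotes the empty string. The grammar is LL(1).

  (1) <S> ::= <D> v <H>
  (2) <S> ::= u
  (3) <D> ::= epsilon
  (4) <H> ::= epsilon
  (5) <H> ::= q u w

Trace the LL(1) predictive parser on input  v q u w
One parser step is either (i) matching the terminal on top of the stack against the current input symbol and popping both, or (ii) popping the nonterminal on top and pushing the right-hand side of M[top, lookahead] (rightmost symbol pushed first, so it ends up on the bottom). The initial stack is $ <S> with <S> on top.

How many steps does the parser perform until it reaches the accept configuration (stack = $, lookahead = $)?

7

step 1: stack=$ <S>  input=v q u w $  — expand <S> ::= <D> v <H>
step 2: stack=$ <H> v <D>  input=v q u w $  — expand <D> ::= epsilon
step 3: stack=$ <H> v  input=v q u w $  — match v
step 4: stack=$ <H>  input=q u w $  — expand <H> ::= q u w
step 5: stack=$ w u q  input=q u w $  — match q
step 6: stack=$ w u  input=u w $  — match u
step 7: stack=$ w  input=w $  — match w
Accept reached after 7 steps.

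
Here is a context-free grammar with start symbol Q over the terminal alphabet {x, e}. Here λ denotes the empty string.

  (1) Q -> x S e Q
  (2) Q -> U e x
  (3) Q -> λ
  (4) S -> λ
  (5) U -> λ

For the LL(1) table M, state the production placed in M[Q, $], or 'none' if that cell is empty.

Q -> λ

FIRST(S) = {λ}
FIRST(U) = {λ}
FIRST(Q) = {λ, e, x}  (via U e x)
FOLLOW(Q) includes $ since Q is the start symbol.
FOLLOW(Q): in Q->x S e Q, the suffix after Q is empty (adds nothing new). Thus FOLLOW(Q) = {$}.
For Q -> x S e Q: FIRST(x S e Q) = {x}, so it goes in M[Q, t] for t ∈ {x}.
For Q -> U e x: FIRST(U e x) = {e}, so it goes in M[Q, t] for t ∈ {e}.
For Q -> λ: FIRST(λ) = {λ}, so it goes in M[Q, t] for t ∈ {}; since λ ∈ FIRST, also for every t ∈ FOLLOW(Q) = {$}.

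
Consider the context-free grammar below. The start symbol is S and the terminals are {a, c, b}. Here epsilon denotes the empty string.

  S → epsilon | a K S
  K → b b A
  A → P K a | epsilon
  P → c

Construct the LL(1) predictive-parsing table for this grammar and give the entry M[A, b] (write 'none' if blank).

none

FIRST(S): from S→epsilon we get {epsilon}; from S→a K S we get {a}. So FIRST(S) = {epsilon, a}.
FIRST(K): from K→b b A we get {b}. So FIRST(K) = {b}.
FIRST(P): from P→c we get {c}. So FIRST(P) = {c}.
FIRST(A): from A→P K a we get {c}; from A→epsilon we get {epsilon}. So FIRST(A) = {epsilon, c}.
FOLLOW(S) includes $ since S is the start symbol.
FOLLOW(K): in S→a K S, K is followed by S with FIRST {epsilon, a}; in S→a K S, the suffix after K is nullable, so FOLLOW(K) ⊇ FOLLOW(S) = {$}; in A→P K a, K is followed by a with FIRST {a}. Thus FOLLOW(K) = {$, a}.
FOLLOW(A): in K→b b A, the suffix after A is empty, so FOLLOW(A) ⊇ FOLLOW(K) = {$, a}. Thus FOLLOW(A) = {$, a}.
For A → P K a: FIRST(P K a) = {c}, so it goes in M[A, t] for t ∈ {c}.
For A → epsilon: FIRST(epsilon) = {epsilon}, so it goes in M[A, t] for t ∈ {}; since epsilon ∈ FIRST, also for every t ∈ FOLLOW(A) = {$, a}.
None of these place a production in M[A, b].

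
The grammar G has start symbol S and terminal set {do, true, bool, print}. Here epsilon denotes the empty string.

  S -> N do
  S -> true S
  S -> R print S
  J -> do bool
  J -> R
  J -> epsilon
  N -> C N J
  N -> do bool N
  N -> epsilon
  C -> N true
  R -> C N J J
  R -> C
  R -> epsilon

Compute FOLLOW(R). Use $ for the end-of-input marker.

{do, print, true}

FIRST(S) = {do, print, true}  (via N do, R print S)
FIRST(J) = {epsilon, do, true}  (via R)
FIRST(N) = {epsilon, do, true}  (via C N J)
FIRST(C) = {do, true}  (via N true)
FIRST(R) = {epsilon, do, true}  (via C N J J, C)
FOLLOW(S) includes $ since S is the start symbol.
FOLLOW(S): in S->true S, the suffix after S is empty (adds nothing new); in S->R print S, the suffix after S is empty (adds nothing new). Thus FOLLOW(S) = {$}.
FOLLOW(J): in N->C N J, the suffix after J is empty, so FOLLOW(J) ⊇ FOLLOW(N) = {do, print, true}; in R->C N J J (occurrence 1), J is followed by J with FIRST {epsilon, do, true}; in R->C N J J (occurrence 1), the suffix after J is nullable, so FOLLOW(J) ⊇ FOLLOW(R) = {do, print, true}; in R->C N J J (occurrence 2), the suffix after J is empty, so FOLLOW(J) ⊇ FOLLOW(R) = {do, print, true}. Thus FOLLOW(J) = {do, print, true}.
FOLLOW(R): in S->R print S, R is followed by print S with FIRST {print}; in J->R, the suffix after R is empty, so FOLLOW(R) ⊇ FOLLOW(J) = {do, print, true}. Thus FOLLOW(R) = {do, print, true}.
FOLLOW(N): in S->N do, N is followed by do with FIRST {do}; in N->C N J, N is followed by J with FIRST {epsilon, do, true}; in N->C N J, the suffix after N is nullable (adds nothing new); in N->do bool N, the suffix after N is empty (adds nothing new); in C->N true, N is followed by true with FIRST {true}; in R->C N J J, N is followed by J J with FIRST {epsilon, do, true}; in R->C N J J, the suffix after N is nullable, so FOLLOW(N) ⊇ FOLLOW(R) = {do, print, true}. Thus FOLLOW(N) = {do, print, true}.
FOLLOW(C): in N->C N J, C is followed by N J with FIRST {epsilon, do, true}; in N->C N J, the suffix after C is nullable, so FOLLOW(C) ⊇ FOLLOW(N) = {do, print, true}; in R->C N J J, C is followed by N J J with FIRST {epsilon, do, true}; in R->C N J J, the suffix after C is nullable, so FOLLOW(C) ⊇ FOLLOW(R) = {do, print, true}; in R->C, the suffix after C is empty, so FOLLOW(C) ⊇ FOLLOW(R) = {do, print, true}. Thus FOLLOW(C) = {do, print, true}.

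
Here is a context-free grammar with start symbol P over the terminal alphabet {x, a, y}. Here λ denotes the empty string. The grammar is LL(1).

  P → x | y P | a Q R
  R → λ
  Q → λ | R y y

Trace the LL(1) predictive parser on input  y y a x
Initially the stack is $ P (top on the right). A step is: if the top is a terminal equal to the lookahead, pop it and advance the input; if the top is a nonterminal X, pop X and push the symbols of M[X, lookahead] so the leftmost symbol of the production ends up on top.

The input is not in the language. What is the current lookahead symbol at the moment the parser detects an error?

x

step 1: stack=$ P  input=y y a x $  — expand P → y P
step 2: stack=$ P y  input=y y a x $  — match y
step 3: stack=$ P  input=y a x $  — expand P → y P
step 4: stack=$ P y  input=y a x $  — match y
step 5: stack=$ P  input=a x $  — expand P → a Q R
step 6: stack=$ R Q a  input=a x $  — match a
step 7: stack=$ R Q  input=x $  — error: M[Q, x] is empty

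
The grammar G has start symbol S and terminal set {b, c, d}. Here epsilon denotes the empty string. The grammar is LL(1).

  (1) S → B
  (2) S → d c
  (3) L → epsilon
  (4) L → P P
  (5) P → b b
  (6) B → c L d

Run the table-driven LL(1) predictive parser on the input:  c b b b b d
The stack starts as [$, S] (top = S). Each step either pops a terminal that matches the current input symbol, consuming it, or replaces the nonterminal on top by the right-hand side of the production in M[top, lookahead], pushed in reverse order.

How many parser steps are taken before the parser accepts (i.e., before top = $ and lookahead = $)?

step 1: stack=$ S  input=c b b b b d $  — expand S → B
step 2: stack=$ B  input=c b b b b d $  — expand B → c L d
step 3: stack=$ d L c  input=c b b b b d $  — match c
step 4: stack=$ d L  input=b b b b d $  — expand L → P P
step 5: stack=$ d P P  input=b b b b d $  — expand P → b b
step 6: stack=$ d P b b  input=b b b b d $  — match b
step 7: stack=$ d P b  input=b b b d $  — match b
step 8: stack=$ d P  input=b b d $  — expand P → b b
step 9: stack=$ d b b  input=b b d $  — match b
step 10: stack=$ d b  input=b d $  — match b
step 11: stack=$ d  input=d $  — match d
Accept reached after 11 steps.

11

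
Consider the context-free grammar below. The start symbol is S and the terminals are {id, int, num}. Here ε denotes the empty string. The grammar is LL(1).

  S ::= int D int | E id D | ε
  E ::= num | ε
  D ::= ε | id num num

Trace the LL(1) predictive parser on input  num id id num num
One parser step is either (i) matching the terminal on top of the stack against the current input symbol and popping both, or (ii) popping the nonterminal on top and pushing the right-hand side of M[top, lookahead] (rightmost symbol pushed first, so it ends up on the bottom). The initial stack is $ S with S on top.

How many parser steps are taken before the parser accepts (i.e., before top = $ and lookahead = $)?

8

step 1: stack=$ S  input=num id id num num $  — expand S ::= E id D
step 2: stack=$ D id E  input=num id id num num $  — expand E ::= num
step 3: stack=$ D id num  input=num id id num num $  — match num
step 4: stack=$ D id  input=id id num num $  — match id
step 5: stack=$ D  input=id num num $  — expand D ::= id num num
step 6: stack=$ num num id  input=id num num $  — match id
step 7: stack=$ num num  input=num num $  — match num
step 8: stack=$ num  input=num $  — match num
Accept reached after 8 steps.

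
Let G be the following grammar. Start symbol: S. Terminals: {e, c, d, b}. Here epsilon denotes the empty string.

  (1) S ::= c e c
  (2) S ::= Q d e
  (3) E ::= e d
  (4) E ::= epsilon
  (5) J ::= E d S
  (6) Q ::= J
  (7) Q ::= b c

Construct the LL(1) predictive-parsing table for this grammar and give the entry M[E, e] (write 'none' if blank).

FIRST(E) = {epsilon, e}
FIRST(J) = {d, e}  (via E d S)
FIRST(Q) = {b, d, e}  (via J)
FIRST(S) = {b, c, d, e}  (via Q d e)
FOLLOW(S) includes $ since S is the start symbol.
FOLLOW(E): in J::=E d S, E is followed by d S with FIRST {d}. Thus FOLLOW(E) = {d}.
For E ::= e d: FIRST(e d) = {e}, so it goes in M[E, t] for t ∈ {e}.
For E ::= epsilon: FIRST(epsilon) = {epsilon}, so it goes in M[E, t] for t ∈ {}; since epsilon ∈ FIRST, also for every t ∈ FOLLOW(E) = {d}.

E ::= e d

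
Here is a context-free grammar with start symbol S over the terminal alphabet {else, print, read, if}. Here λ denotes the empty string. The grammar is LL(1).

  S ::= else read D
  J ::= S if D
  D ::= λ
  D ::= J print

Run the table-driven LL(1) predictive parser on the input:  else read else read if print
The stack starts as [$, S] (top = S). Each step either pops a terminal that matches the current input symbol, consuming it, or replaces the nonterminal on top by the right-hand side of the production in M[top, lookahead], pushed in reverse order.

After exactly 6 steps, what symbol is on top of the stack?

else

     Stack           Input                           Action
  1  $ S             else read else read if print $  expand S ::= else read D
  2  $ D read else   else read else read if print $  match else
  3  $ D read        read else read if print $       match read
  4  $ D             else read if print $            expand D ::= J print
  5  $ print J       else read if print $            expand J ::= S if D
  6  $ print D if S  else read if print $            expand S ::= else read D
Stack after step 6: $ print D if D read else (top = else).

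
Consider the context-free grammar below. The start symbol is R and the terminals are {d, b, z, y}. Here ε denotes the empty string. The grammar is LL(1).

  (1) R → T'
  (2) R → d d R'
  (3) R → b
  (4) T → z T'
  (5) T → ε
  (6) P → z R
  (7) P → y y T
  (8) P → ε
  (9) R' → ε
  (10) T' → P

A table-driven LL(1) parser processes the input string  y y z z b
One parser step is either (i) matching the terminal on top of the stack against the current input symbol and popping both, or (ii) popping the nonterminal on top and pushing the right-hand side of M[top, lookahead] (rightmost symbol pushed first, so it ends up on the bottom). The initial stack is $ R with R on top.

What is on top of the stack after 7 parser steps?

T'

     Stack    Input        Action
  1  $ R      y y z z b $  expand R → T'
  2  $ T'     y y z z b $  expand T' → P
  3  $ P      y y z z b $  expand P → y y T
  4  $ T y y  y y z z b $  match y
  5  $ T y    y z z b $    match y
  6  $ T      z z b $      expand T → z T'
  7  $ T' z   z z b $      match z
Stack after step 7: $ T' (top = T').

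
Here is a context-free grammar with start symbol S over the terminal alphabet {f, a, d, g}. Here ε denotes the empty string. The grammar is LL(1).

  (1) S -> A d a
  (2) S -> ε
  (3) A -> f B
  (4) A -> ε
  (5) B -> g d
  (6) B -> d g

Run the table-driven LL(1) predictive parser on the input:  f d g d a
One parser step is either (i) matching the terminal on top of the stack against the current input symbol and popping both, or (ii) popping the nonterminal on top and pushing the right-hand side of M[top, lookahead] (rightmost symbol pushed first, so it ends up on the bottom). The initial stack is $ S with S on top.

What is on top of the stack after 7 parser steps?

step 1: stack=$ S  input=f d g d a $  — expand S -> A d a
step 2: stack=$ a d A  input=f d g d a $  — expand A -> f B
step 3: stack=$ a d B f  input=f d g d a $  — match f
step 4: stack=$ a d B  input=d g d a $  — expand B -> d g
step 5: stack=$ a d g d  input=d g d a $  — match d
step 6: stack=$ a d g  input=g d a $  — match g
step 7: stack=$ a d  input=d a $  — match d
Stack after step 7: $ a (top = a).

a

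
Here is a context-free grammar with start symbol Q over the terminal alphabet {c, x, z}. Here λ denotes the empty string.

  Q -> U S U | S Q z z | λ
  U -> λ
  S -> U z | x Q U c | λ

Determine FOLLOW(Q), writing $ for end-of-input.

FIRST(U): from U->λ we get {λ}. So FIRST(U) = {λ}.
FIRST(S): from S->U z we get {z}; from S->x Q U c we get {x}; from S->λ we get {λ}. So FIRST(S) = {λ, x, z}.
FIRST(Q): from Q->U S U we get {λ, x, z}; from Q->S Q z z we get {x, z}; from Q->λ we get {λ}. So FIRST(Q) = {λ, x, z}.
FOLLOW(Q) includes $ since Q is the start symbol.
FOLLOW(Q): in Q->S Q z z, Q is followed by z z with FIRST {z}; in S->x Q U c, Q is followed by U c with FIRST {c}. Thus FOLLOW(Q) = {$, c, z}.
FOLLOW(U): in Q->U S U (occurrence 1), U is followed by S U with FIRST {λ, x, z}; in Q->U S U (occurrence 1), the suffix after U is nullable, so FOLLOW(U) ⊇ FOLLOW(Q) = {$, c, z}; in Q->U S U (occurrence 2), the suffix after U is empty, so FOLLOW(U) ⊇ FOLLOW(Q) = {$, c, z}; in S->U z, U is followed by z with FIRST {z}; in S->x Q U c, U is followed by c with FIRST {c}. Thus FOLLOW(U) = {$, c, x, z}.
FOLLOW(S): in Q->U S U, S is followed by U with FIRST {λ}; in Q->U S U, the suffix after S is nullable, so FOLLOW(S) ⊇ FOLLOW(Q) = {$, c, z}; in Q->S Q z z, S is followed by Q z z with FIRST {x, z}. Thus FOLLOW(S) = {$, c, x, z}.

{$, c, z}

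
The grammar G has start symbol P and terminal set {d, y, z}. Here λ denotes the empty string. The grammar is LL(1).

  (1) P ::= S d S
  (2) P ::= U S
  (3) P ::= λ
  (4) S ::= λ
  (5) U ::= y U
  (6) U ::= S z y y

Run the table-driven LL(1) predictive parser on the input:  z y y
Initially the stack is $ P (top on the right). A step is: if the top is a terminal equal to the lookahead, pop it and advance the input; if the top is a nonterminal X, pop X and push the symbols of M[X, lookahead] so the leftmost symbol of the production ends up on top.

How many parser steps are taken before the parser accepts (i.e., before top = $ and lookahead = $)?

7

step 1: stack=$ P  input=z y y $  — expand P ::= U S
step 2: stack=$ S U  input=z y y $  — expand U ::= S z y y
step 3: stack=$ S y y z S  input=z y y $  — expand S ::= λ
step 4: stack=$ S y y z  input=z y y $  — match z
step 5: stack=$ S y y  input=y y $  — match y
step 6: stack=$ S y  input=y $  — match y
step 7: stack=$ S  input=$  — expand S ::= λ
Accept reached after 7 steps.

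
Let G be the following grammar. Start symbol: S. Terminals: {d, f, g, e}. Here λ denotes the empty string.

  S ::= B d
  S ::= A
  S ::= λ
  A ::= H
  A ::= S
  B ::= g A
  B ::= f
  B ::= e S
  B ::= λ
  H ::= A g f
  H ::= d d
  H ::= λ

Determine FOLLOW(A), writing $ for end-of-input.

FIRST(B) = {λ, e, f, g}
FIRST(S) = {λ, d, e, f, g}  (via B d, A)
FIRST(A) = {λ, d, e, f, g}  (via H, S)
FIRST(H) = {λ, d, e, f, g}  (via A g f)
FOLLOW(S) includes $ since S is the start symbol.
FOLLOW(B): in S::=B d, B is followed by d with FIRST {d}. Thus FOLLOW(B) = {d}.
FOLLOW(S): in A::=S, the suffix after S is empty, so FOLLOW(S) ⊇ FOLLOW(A) = {$, d, g}; in B::=e S, the suffix after S is empty, so FOLLOW(S) ⊇ FOLLOW(B) = {d}. Thus FOLLOW(S) = {$, d, g}.
FOLLOW(A): in S::=A, the suffix after A is empty, so FOLLOW(A) ⊇ FOLLOW(S) = {$, d, g}; in B::=g A, the suffix after A is empty, so FOLLOW(A) ⊇ FOLLOW(B) = {d}; in H::=A g f, A is followed by g f with FIRST {g}. Thus FOLLOW(A) = {$, d, g}.
FOLLOW(H): in A::=H, the suffix after H is empty, so FOLLOW(H) ⊇ FOLLOW(A) = {$, d, g}. Thus FOLLOW(H) = {$, d, g}.

{$, d, g}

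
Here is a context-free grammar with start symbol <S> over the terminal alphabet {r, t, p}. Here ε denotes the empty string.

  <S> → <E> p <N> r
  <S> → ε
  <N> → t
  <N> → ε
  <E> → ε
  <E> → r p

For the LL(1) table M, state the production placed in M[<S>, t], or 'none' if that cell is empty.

none

FIRST(<N>): from <N>→t we get {t}; from <N>→ε we get {ε}. So FIRST(<N>) = {ε, t}.
FIRST(<E>): from <E>→ε we get {ε}; from <E>→r p we get {r}. So FIRST(<E>) = {ε, r}.
FIRST(<S>): from <S>→<E> p <N> r we get {p, r}; from <S>→ε we get {ε}. So FIRST(<S>) = {ε, p, r}.
FOLLOW(<S>) includes $ since <S> is the start symbol.
FOLLOW(<S>): <S> appears on no right-hand side. Thus FOLLOW(<S>) = {$}.
For <S> → <E> p <N> r: FIRST(<E> p <N> r) = {p, r}, so it goes in M[<S>, t] for t ∈ {p, r}.
For <S> → ε: FIRST(ε) = {ε}, so it goes in M[<S>, t] for t ∈ {}; since ε ∈ FIRST, also for every t ∈ FOLLOW(<S>) = {$}.
None of these place a production in M[<S>, t].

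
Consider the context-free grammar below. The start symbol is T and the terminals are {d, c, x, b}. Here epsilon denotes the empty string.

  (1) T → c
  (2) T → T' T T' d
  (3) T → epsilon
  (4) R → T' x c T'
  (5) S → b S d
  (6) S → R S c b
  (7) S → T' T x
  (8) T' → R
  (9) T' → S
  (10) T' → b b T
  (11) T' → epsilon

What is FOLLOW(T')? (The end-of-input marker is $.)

{b, c, d, x}

FIRST(T) = {epsilon, b, c, d, x}  (via T' T T' d)
FIRST(R) = {b, c, d, x}  (via T' x c T')
FIRST(S) = {b, c, d, x}  (via R S c b, T' T x)
FIRST(T') = {epsilon, b, c, d, x}  (via R, S)
FOLLOW(T) includes $ since T is the start symbol.
FOLLOW(T): in T→T' T T' d, T is followed by T' d with FIRST {b, c, d, x}; in S→T' T x, T is followed by x with FIRST {x}; in T'→b b T, the suffix after T is empty, so FOLLOW(T) ⊇ FOLLOW(T') = {b, c, d, x}. Thus FOLLOW(T) = {$, b, c, d, x}.
FOLLOW(R): in S→R S c b, R is followed by S c b with FIRST {b, c, d, x}; in T'→R, the suffix after R is empty, so FOLLOW(R) ⊇ FOLLOW(T') = {b, c, d, x}. Thus FOLLOW(R) = {b, c, d, x}.
FOLLOW(T'): in T→T' T T' d (occurrence 1), T' is followed by T T' d with FIRST {b, c, d, x}; in T→T' T T' d (occurrence 2), T' is followed by d with FIRST {d}; in R→T' x c T' (occurrence 1), T' is followed by x c T' with FIRST {x}; in R→T' x c T' (occurrence 2), the suffix after T' is empty, so FOLLOW(T') ⊇ FOLLOW(R) = {b, c, d, x}; in S→T' T x, T' is followed by T x with FIRST {b, c, d, x}. Thus FOLLOW(T') = {b, c, d, x}.
FOLLOW(S): in S→b S d, S is followed by d with FIRST {d}; in S→R S c b, S is followed by c b with FIRST {c}; in T'→S, the suffix after S is empty, so FOLLOW(S) ⊇ FOLLOW(T') = {b, c, d, x}. Thus FOLLOW(S) = {b, c, d, x}.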